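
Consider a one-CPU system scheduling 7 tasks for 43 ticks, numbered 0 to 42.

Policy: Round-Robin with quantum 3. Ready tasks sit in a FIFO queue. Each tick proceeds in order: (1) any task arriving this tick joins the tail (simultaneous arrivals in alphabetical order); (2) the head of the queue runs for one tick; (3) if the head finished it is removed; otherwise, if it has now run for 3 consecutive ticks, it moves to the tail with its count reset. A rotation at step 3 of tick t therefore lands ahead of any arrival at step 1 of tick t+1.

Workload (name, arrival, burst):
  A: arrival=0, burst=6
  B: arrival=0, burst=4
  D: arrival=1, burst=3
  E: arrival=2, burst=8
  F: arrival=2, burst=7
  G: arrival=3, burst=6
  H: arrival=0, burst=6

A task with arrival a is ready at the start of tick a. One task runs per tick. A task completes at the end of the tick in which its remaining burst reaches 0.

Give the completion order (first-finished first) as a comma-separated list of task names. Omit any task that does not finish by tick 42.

completion order = D, A, B, H, G, E, F

t=0: queue=[A,B,H] q_used=0 → run A
t=1: queue=[A,B,H,D] q_used=1 → run A
t=2: queue=[A,B,H,D,E,F] q_used=2 → run A
t=3: queue=[B,H,D,E,F,A,G] q_used=0 → run B
t=4: queue=[B,H,D,E,F,A,G] q_used=1 → run B
t=5: queue=[B,H,D,E,F,A,G] q_used=2 → run B
t=6: queue=[H,D,E,F,A,G,B] q_used=0 → run H
t=7: queue=[H,D,E,F,A,G,B] q_used=1 → run H
t=8: queue=[H,D,E,F,A,G,B] q_used=2 → run H
t=9: queue=[D,E,F,A,G,B,H] q_used=0 → run D
t=10: queue=[D,E,F,A,G,B,H] q_used=1 → run D
t=11: queue=[D,E,F,A,G,B,H] q_used=2 → run D
t=12: queue=[E,F,A,G,B,H] q_used=0 → run E
t=13: queue=[E,F,A,G,B,H] q_used=1 → run E
t=14: queue=[E,F,A,G,B,H] q_used=2 → run E
t=15: queue=[F,A,G,B,H,E] q_used=0 → run F
t=16: queue=[F,A,G,B,H,E] q_used=1 → run F
t=17: queue=[F,A,G,B,H,E] q_used=2 → run F
t=18: queue=[A,G,B,H,E,F] q_used=0 → run A
t=19: queue=[A,G,B,H,E,F] q_used=1 → run A
t=20: queue=[A,G,B,H,E,F] q_used=2 → run A
t=21: queue=[G,B,H,E,F] q_used=0 → run G
t=22: queue=[G,B,H,E,F] q_used=1 → run G
t=23: queue=[G,B,H,E,F] q_used=2 → run G
t=24: queue=[B,H,E,F,G] q_used=0 → run B
t=25: queue=[H,E,F,G] q_used=0 → run H
t=26: queue=[H,E,F,G] q_used=1 → run H
t=27: queue=[H,E,F,G] q_used=2 → run H
t=28: queue=[E,F,G] q_used=0 → run E
t=29: queue=[E,F,G] q_used=1 → run E
t=30: queue=[E,F,G] q_used=2 → run E
t=31: queue=[F,G,E] q_used=0 → run F
t=32: queue=[F,G,E] q_used=1 → run F
t=33: queue=[F,G,E] q_used=2 → run F
t=34: queue=[G,E,F] q_used=0 → run G
t=35: queue=[G,E,F] q_used=1 → run G
t=36: queue=[G,E,F] q_used=2 → run G
t=37: queue=[E,F] q_used=0 → run E
t=38: queue=[E,F] q_used=1 → run E
t=39: queue=[F] q_used=0 → run F
t=40: (idle)
t=41: (idle)
t=42: (idle)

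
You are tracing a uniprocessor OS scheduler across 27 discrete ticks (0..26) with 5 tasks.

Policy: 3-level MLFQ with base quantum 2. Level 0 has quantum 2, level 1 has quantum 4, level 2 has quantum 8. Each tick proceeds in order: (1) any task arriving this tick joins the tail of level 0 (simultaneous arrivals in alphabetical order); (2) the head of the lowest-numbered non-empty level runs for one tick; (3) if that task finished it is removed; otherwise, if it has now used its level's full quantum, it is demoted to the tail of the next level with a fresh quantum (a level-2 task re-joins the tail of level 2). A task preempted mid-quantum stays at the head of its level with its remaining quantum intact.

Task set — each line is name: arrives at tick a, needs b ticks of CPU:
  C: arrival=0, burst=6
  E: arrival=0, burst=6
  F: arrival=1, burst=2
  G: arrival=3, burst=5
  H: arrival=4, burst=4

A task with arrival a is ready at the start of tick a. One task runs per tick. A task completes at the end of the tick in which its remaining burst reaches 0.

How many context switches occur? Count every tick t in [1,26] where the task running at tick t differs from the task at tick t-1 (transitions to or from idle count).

context switches = 9

t=0: L0/L1/L2 = CE/-/- → run C
t=1: L0/L1/L2 = CEF/-/- → run C
t=2: L0/L1/L2 = EF/C/- → run E
t=3: L0/L1/L2 = EFG/C/- → run E
t=4: L0/L1/L2 = FGH/CE/- → run F
t=5: L0/L1/L2 = FGH/CE/- → run F
t=6: L0/L1/L2 = GH/CE/- → run G
t=7: L0/L1/L2 = GH/CE/- → run G
t=8: L0/L1/L2 = H/CEG/- → run H
t=9: L0/L1/L2 = H/CEG/- → run H
t=10: L0/L1/L2 = -/CEGH/- → run C
t=11: L0/L1/L2 = -/CEGH/- → run C
t=12: L0/L1/L2 = -/CEGH/- → run C
t=13: L0/L1/L2 = -/CEGH/- → run C
t=14: L0/L1/L2 = -/EGH/- → run E
t=15: L0/L1/L2 = -/EGH/- → run E
t=16: L0/L1/L2 = -/EGH/- → run E
t=17: L0/L1/L2 = -/EGH/- → run E
t=18: L0/L1/L2 = -/GH/- → run G
t=19: L0/L1/L2 = -/GH/- → run G
t=20: L0/L1/L2 = -/GH/- → run G
t=21: L0/L1/L2 = -/H/- → run H
t=22: L0/L1/L2 = -/H/- → run H
t=23: (idle)
t=24: (idle)
t=25: (idle)
t=26: (idle)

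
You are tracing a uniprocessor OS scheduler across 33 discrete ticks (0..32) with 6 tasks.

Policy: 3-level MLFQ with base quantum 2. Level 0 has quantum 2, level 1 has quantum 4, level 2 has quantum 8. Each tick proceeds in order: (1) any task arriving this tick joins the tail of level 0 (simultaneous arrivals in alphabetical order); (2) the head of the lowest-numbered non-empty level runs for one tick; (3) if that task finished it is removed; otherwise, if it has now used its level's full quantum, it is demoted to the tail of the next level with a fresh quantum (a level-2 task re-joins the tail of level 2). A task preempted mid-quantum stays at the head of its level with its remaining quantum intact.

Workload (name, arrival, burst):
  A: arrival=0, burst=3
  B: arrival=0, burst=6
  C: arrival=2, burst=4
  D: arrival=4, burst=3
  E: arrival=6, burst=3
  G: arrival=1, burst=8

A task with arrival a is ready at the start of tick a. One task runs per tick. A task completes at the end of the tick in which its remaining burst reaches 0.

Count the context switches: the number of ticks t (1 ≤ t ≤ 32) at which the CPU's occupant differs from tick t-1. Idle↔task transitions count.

t=0: L0/L1/L2 = AB/-/- → run A
t=1: L0/L1/L2 = ABG/-/- → run A
t=2: L0/L1/L2 = BGC/A/- → run B
t=3: L0/L1/L2 = BGC/A/- → run B
t=4: L0/L1/L2 = GCD/AB/- → run G
t=5: L0/L1/L2 = GCD/AB/- → run G
t=6: L0/L1/L2 = CDE/ABG/- → run C
t=7: L0/L1/L2 = CDE/ABG/- → run C
t=8: L0/L1/L2 = DE/ABGC/- → run D
t=9: L0/L1/L2 = DE/ABGC/- → run D
t=10: L0/L1/L2 = E/ABGCD/- → run E
t=11: L0/L1/L2 = E/ABGCD/- → run E
t=12: L0/L1/L2 = -/ABGCDE/- → run A
t=13: L0/L1/L2 = -/BGCDE/- → run B
t=14: L0/L1/L2 = -/BGCDE/- → run B
t=15: L0/L1/L2 = -/BGCDE/- → run B
t=16: L0/L1/L2 = -/BGCDE/- → run B
t=17: L0/L1/L2 = -/GCDE/- → run G
t=18: L0/L1/L2 = -/GCDE/- → run G
t=19: L0/L1/L2 = -/GCDE/- → run G
t=20: L0/L1/L2 = -/GCDE/- → run G
t=21: L0/L1/L2 = -/CDE/G → run C
t=22: L0/L1/L2 = -/CDE/G → run C
t=23: L0/L1/L2 = -/DE/G → run D
t=24: L0/L1/L2 = -/E/G → run E
t=25: L0/L1/L2 = -/-/G → run G
t=26: L0/L1/L2 = -/-/G → run G
t=27: (idle)
t=28: (idle)
t=29: (idle)
t=30: (idle)
t=31: (idle)
t=32: (idle)

context switches = 13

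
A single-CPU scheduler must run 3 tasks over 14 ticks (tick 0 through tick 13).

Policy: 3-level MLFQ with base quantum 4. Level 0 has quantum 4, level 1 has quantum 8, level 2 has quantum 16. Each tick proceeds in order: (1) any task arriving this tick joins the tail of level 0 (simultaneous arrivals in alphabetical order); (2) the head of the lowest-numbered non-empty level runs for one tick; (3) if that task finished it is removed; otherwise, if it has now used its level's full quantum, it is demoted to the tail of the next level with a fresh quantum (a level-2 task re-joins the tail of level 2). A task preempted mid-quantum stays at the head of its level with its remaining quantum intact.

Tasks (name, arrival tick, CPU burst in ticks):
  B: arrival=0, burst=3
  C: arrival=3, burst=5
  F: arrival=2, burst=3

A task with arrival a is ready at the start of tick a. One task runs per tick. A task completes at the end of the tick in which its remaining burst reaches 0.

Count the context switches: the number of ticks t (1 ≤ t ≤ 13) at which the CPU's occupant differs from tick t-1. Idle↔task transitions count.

t=0: L0/L1/L2 = B/-/- → run B
t=1: L0/L1/L2 = B/-/- → run B
t=2: L0/L1/L2 = BF/-/- → run B
t=3: L0/L1/L2 = FC/-/- → run F
t=4: L0/L1/L2 = FC/-/- → run F
t=5: L0/L1/L2 = FC/-/- → run F
t=6: L0/L1/L2 = C/-/- → run C
t=7: L0/L1/L2 = C/-/- → run C
t=8: L0/L1/L2 = C/-/- → run C
t=9: L0/L1/L2 = C/-/- → run C
t=10: L0/L1/L2 = -/C/- → run C
t=11: (idle)
t=12: (idle)
t=13: (idle)

context switches = 3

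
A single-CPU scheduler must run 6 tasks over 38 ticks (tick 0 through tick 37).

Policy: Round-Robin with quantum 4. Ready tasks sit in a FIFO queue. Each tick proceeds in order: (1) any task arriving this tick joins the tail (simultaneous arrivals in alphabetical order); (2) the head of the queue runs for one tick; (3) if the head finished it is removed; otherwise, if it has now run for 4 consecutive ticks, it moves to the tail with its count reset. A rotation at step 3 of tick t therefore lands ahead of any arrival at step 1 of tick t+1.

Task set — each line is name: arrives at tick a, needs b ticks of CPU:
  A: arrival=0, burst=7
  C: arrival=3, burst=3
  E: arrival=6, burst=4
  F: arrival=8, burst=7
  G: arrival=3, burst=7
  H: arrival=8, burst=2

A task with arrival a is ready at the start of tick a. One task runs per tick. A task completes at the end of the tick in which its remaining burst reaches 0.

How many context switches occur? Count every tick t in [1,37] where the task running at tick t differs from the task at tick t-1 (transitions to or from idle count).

context switches = 9

t=0: queue=[A] q_used=0 → run A
t=1: queue=[A] q_used=1 → run A
t=2: queue=[A] q_used=2 → run A
t=3: queue=[A,C,G] q_used=3 → run A
t=4: queue=[C,G,A] q_used=0 → run C
t=5: queue=[C,G,A] q_used=1 → run C
t=6: queue=[C,G,A,E] q_used=2 → run C
t=7: queue=[G,A,E] q_used=0 → run G
t=8: queue=[G,A,E,F,H] q_used=1 → run G
t=9: queue=[G,A,E,F,H] q_used=2 → run G
t=10: queue=[G,A,E,F,H] q_used=3 → run G
t=11: queue=[A,E,F,H,G] q_used=0 → run A
t=12: queue=[A,E,F,H,G] q_used=1 → run A
t=13: queue=[A,E,F,H,G] q_used=2 → run A
t=14: queue=[E,F,H,G] q_used=0 → run E
t=15: queue=[E,F,H,G] q_used=1 → run E
t=16: queue=[E,F,H,G] q_used=2 → run E
t=17: queue=[E,F,H,G] q_used=3 → run E
t=18: queue=[F,H,G] q_used=0 → run F
t=19: queue=[F,H,G] q_used=1 → run F
t=20: queue=[F,H,G] q_used=2 → run F
t=21: queue=[F,H,G] q_used=3 → run F
t=22: queue=[H,G,F] q_used=0 → run H
t=23: queue=[H,G,F] q_used=1 → run H
t=24: queue=[G,F] q_used=0 → run G
t=25: queue=[G,F] q_used=1 → run G
t=26: queue=[G,F] q_used=2 → run G
t=27: queue=[F] q_used=0 → run F
t=28: queue=[F] q_used=1 → run F
t=29: queue=[F] q_used=2 → run F
t=30: (idle)
t=31: (idle)
t=32: (idle)
t=33: (idle)
t=34: (idle)
t=35: (idle)
t=36: (idle)
t=37: (idle)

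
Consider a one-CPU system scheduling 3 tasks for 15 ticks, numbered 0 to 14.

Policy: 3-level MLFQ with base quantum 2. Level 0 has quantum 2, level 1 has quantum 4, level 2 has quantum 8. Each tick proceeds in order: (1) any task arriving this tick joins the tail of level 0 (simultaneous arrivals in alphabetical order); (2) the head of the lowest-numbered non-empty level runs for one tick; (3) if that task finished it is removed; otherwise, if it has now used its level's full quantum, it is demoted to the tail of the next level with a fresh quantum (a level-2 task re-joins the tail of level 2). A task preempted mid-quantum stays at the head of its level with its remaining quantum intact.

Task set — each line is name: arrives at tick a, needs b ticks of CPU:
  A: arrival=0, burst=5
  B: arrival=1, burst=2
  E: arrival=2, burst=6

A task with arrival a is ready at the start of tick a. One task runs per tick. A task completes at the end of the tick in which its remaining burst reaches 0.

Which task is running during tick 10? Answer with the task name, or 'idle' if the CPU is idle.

t=0: L0/L1/L2 = A/-/- → run A
t=1: L0/L1/L2 = AB/-/- → run A
t=2: L0/L1/L2 = BE/A/- → run B
t=3: L0/L1/L2 = BE/A/- → run B
t=4: L0/L1/L2 = E/A/- → run E
t=5: L0/L1/L2 = E/A/- → run E
t=6: L0/L1/L2 = -/AE/- → run A
t=7: L0/L1/L2 = -/AE/- → run A
t=8: L0/L1/L2 = -/AE/- → run A
t=9: L0/L1/L2 = -/E/- → run E
t=10: L0/L1/L2 = -/E/- → run E
t=11: L0/L1/L2 = -/E/- → run E
t=12: L0/L1/L2 = -/E/- → run E
t=13: (idle)
t=14: (idle)

running at tick 10 = E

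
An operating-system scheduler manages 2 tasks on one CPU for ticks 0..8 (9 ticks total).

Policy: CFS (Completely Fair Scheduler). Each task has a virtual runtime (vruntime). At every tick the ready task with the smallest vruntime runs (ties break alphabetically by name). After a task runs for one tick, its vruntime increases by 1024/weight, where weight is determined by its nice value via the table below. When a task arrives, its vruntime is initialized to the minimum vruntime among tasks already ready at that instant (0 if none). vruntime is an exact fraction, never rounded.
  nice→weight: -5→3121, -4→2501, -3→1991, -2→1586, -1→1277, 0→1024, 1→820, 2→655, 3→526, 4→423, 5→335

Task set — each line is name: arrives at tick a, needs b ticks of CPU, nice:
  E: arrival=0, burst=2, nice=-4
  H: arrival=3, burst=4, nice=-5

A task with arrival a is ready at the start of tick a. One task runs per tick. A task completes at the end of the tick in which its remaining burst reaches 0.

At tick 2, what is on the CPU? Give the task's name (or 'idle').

running at tick 2 = idle

t=0: vr[E=0] → run E
t=1: vr[E=1024/2501] → run E
t=2: (idle)
t=3: vr[H=0] → run H
t=4: vr[H=1024/3121] → run H
t=5: vr[H=2048/3121] → run H
t=6: vr[H=3072/3121] → run H
t=7: (idle)
t=8: (idle)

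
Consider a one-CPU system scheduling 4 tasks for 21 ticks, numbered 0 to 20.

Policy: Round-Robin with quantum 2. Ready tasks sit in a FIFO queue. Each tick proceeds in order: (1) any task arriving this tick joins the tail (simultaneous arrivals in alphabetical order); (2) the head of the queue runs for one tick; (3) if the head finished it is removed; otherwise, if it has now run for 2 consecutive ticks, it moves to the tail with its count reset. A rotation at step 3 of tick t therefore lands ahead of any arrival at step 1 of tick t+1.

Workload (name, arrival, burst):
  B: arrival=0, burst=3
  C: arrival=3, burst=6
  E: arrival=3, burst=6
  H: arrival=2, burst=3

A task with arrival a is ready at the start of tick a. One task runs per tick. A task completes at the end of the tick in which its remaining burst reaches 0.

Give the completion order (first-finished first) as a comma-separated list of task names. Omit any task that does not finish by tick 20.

t=0: queue=[B] q_used=0 → run B
t=1: queue=[B] q_used=1 → run B
t=2: queue=[B,H] q_used=0 → run B
t=3: queue=[H,C,E] q_used=0 → run H
t=4: queue=[H,C,E] q_used=1 → run H
t=5: queue=[C,E,H] q_used=0 → run C
t=6: queue=[C,E,H] q_used=1 → run C
t=7: queue=[E,H,C] q_used=0 → run E
t=8: queue=[E,H,C] q_used=1 → run E
t=9: queue=[H,C,E] q_used=0 → run H
t=10: queue=[C,E] q_used=0 → run C
t=11: queue=[C,E] q_used=1 → run C
t=12: queue=[E,C] q_used=0 → run E
t=13: queue=[E,C] q_used=1 → run E
t=14: queue=[C,E] q_used=0 → run C
t=15: queue=[C,E] q_used=1 → run C
t=16: queue=[E] q_used=0 → run E
t=17: queue=[E] q_used=1 → run E
t=18: (idle)
t=19: (idle)
t=20: (idle)

completion order = B, H, C, E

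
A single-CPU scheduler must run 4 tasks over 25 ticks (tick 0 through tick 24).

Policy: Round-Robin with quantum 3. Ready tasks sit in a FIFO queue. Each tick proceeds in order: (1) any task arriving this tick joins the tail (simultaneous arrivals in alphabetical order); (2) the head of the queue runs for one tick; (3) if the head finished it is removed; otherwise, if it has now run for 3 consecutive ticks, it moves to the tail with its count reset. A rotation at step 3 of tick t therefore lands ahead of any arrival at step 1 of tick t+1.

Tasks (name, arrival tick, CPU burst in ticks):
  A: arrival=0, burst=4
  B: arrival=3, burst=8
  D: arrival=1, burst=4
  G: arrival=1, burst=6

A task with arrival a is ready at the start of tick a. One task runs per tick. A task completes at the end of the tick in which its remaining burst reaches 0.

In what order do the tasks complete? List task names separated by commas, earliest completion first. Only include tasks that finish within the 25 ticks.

t=0: queue=[A] q_used=0 → run A
t=1: queue=[A,D,G] q_used=1 → run A
t=2: queue=[A,D,G] q_used=2 → run A
t=3: queue=[D,G,A,B] q_used=0 → run D
t=4: queue=[D,G,A,B] q_used=1 → run D
t=5: queue=[D,G,A,B] q_used=2 → run D
t=6: queue=[G,A,B,D] q_used=0 → run G
t=7: queue=[G,A,B,D] q_used=1 → run G
t=8: queue=[G,A,B,D] q_used=2 → run G
t=9: queue=[A,B,D,G] q_used=0 → run A
t=10: queue=[B,D,G] q_used=0 → run B
t=11: queue=[B,D,G] q_used=1 → run B
t=12: queue=[B,D,G] q_used=2 → run B
t=13: queue=[D,G,B] q_used=0 → run D
t=14: queue=[G,B] q_used=0 → run G
t=15: queue=[G,B] q_used=1 → run G
t=16: queue=[G,B] q_used=2 → run G
t=17: queue=[B] q_used=0 → run B
t=18: queue=[B] q_used=1 → run B
t=19: queue=[B] q_used=2 → run B
t=20: queue=[B] q_used=0 → run B
t=21: queue=[B] q_used=1 → run B
t=22: (idle)
t=23: (idle)
t=24: (idle)

completion order = A, D, G, B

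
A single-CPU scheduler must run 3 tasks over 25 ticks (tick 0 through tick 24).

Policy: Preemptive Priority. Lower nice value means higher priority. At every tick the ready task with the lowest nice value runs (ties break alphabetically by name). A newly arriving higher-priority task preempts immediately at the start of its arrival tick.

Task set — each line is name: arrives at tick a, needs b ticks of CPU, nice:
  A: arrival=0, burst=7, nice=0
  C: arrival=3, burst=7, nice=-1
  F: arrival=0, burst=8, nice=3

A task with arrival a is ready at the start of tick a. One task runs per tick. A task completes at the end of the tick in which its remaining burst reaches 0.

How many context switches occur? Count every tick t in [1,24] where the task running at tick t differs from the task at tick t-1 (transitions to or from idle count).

t=0: ready={A,F} → run A
t=1: ready={A,F} → run A
t=2: ready={A,F} → run A
t=3: ready={A,C,F} → run C
t=4: ready={A,C,F} → run C
t=5: ready={A,C,F} → run C
t=6: ready={A,C,F} → run C
t=7: ready={A,C,F} → run C
t=8: ready={A,C,F} → run C
t=9: ready={A,C,F} → run C
t=10: ready={A,F} → run A
t=11: ready={A,F} → run A
t=12: ready={A,F} → run A
t=13: ready={A,F} → run A
t=14: ready={F} → run F
t=15: ready={F} → run F
t=16: ready={F} → run F
t=17: ready={F} → run F
t=18: ready={F} → run F
t=19: ready={F} → run F
t=20: ready={F} → run F
t=21: ready={F} → run F
t=22: (idle)
t=23: (idle)
t=24: (idle)

context switches = 4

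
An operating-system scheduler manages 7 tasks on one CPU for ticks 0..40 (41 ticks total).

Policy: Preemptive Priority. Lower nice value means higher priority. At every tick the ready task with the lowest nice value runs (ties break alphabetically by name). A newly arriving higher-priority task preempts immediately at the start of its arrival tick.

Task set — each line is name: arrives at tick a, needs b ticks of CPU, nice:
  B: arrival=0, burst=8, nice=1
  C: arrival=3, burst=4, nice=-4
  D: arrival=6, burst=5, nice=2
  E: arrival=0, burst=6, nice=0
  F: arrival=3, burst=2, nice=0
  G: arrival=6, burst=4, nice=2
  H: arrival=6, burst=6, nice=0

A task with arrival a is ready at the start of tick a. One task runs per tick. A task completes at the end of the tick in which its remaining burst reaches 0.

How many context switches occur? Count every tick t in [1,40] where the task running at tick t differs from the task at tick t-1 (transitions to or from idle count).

context switches = 8

t=0: ready={B,E} → run E
t=1: ready={B,E} → run E
t=2: ready={B,E} → run E
t=3: ready={B,C,E,F} → run C
t=4: ready={B,C,E,F} → run C
t=5: ready={B,C,E,F} → run C
t=6: ready={B,C,D,E,F,G,H} → run C
t=7: ready={B,D,E,F,G,H} → run E
t=8: ready={B,D,E,F,G,H} → run E
t=9: ready={B,D,E,F,G,H} → run E
t=10: ready={B,D,F,G,H} → run F
t=11: ready={B,D,F,G,H} → run F
t=12: ready={B,D,G,H} → run H
t=13: ready={B,D,G,H} → run H
t=14: ready={B,D,G,H} → run H
t=15: ready={B,D,G,H} → run H
t=16: ready={B,D,G,H} → run H
t=17: ready={B,D,G,H} → run H
t=18: ready={B,D,G} → run B
t=19: ready={B,D,G} → run B
t=20: ready={B,D,G} → run B
t=21: ready={B,D,G} → run B
t=22: ready={B,D,G} → run B
t=23: ready={B,D,G} → run B
t=24: ready={B,D,G} → run B
t=25: ready={B,D,G} → run B
t=26: ready={D,G} → run D
t=27: ready={D,G} → run D
t=28: ready={D,G} → run D
t=29: ready={D,G} → run D
t=30: ready={D,G} → run D
t=31: ready={G} → run G
t=32: ready={G} → run G
t=33: ready={G} → run G
t=34: ready={G} → run G
t=35: (idle)
t=36: (idle)
t=37: (idle)
t=38: (idle)
t=39: (idle)
t=40: (idle)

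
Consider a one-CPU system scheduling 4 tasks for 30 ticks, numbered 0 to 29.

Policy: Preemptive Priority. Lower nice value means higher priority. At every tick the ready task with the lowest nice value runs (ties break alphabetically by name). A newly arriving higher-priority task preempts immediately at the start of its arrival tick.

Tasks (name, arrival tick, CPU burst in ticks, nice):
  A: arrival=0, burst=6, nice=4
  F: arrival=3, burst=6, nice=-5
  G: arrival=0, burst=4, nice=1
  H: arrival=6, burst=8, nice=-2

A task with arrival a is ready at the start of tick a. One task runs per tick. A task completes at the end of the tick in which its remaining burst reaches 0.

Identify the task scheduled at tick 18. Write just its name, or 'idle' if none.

running at tick 18 = A

t=0: ready={A,G} → run G
t=1: ready={A,G} → run G
t=2: ready={A,G} → run G
t=3: ready={A,F,G} → run F
t=4: ready={A,F,G} → run F
t=5: ready={A,F,G} → run F
t=6: ready={A,F,G,H} → run F
t=7: ready={A,F,G,H} → run F
t=8: ready={A,F,G,H} → run F
t=9: ready={A,G,H} → run H
t=10: ready={A,G,H} → run H
t=11: ready={A,G,H} → run H
t=12: ready={A,G,H} → run H
t=13: ready={A,G,H} → run H
t=14: ready={A,G,H} → run H
t=15: ready={A,G,H} → run H
t=16: ready={A,G,H} → run H
t=17: ready={A,G} → run G
t=18: ready={A} → run A
t=19: ready={A} → run A
t=20: ready={A} → run A
t=21: ready={A} → run A
t=22: ready={A} → run A
t=23: ready={A} → run A
t=24: (idle)
t=25: (idle)
t=26: (idle)
t=27: (idle)
t=28: (idle)
t=29: (idle)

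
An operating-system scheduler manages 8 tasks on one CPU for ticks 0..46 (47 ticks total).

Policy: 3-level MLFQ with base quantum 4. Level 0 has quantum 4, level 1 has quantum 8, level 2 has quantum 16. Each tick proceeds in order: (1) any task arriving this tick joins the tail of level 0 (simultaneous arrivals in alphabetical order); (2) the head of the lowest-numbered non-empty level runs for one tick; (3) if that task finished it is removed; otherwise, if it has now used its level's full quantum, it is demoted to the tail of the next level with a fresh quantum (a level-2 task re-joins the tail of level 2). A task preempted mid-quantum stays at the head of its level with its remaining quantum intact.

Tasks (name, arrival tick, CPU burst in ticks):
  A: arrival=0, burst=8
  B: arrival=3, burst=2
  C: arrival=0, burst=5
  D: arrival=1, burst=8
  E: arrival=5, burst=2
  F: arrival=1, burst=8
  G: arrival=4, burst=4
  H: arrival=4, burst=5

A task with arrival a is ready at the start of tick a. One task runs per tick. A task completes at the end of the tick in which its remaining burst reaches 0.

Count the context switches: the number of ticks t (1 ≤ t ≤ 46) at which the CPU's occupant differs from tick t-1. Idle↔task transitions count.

t=0: L0/L1/L2 = AC/-/- → run A
t=1: L0/L1/L2 = ACDF/-/- → run A
t=2: L0/L1/L2 = ACDF/-/- → run A
t=3: L0/L1/L2 = ACDFB/-/- → run A
t=4: L0/L1/L2 = CDFBGH/A/- → run C
t=5: L0/L1/L2 = CDFBGHE/A/- → run C
t=6: L0/L1/L2 = CDFBGHE/A/- → run C
t=7: L0/L1/L2 = CDFBGHE/A/- → run C
t=8: L0/L1/L2 = DFBGHE/AC/- → run D
t=9: L0/L1/L2 = DFBGHE/AC/- → run D
t=10: L0/L1/L2 = DFBGHE/AC/- → run D
t=11: L0/L1/L2 = DFBGHE/AC/- → run D
t=12: L0/L1/L2 = FBGHE/ACD/- → run F
t=13: L0/L1/L2 = FBGHE/ACD/- → run F
t=14: L0/L1/L2 = FBGHE/ACD/- → run F
t=15: L0/L1/L2 = FBGHE/ACD/- → run F
t=16: L0/L1/L2 = BGHE/ACDF/- → run B
t=17: L0/L1/L2 = BGHE/ACDF/- → run B
t=18: L0/L1/L2 = GHE/ACDF/- → run G
t=19: L0/L1/L2 = GHE/ACDF/- → run G
t=20: L0/L1/L2 = GHE/ACDF/- → run G
t=21: L0/L1/L2 = GHE/ACDF/- → run G
t=22: L0/L1/L2 = HE/ACDF/- → run H
t=23: L0/L1/L2 = HE/ACDF/- → run H
t=24: L0/L1/L2 = HE/ACDF/- → run H
t=25: L0/L1/L2 = HE/ACDF/- → run H
t=26: L0/L1/L2 = E/ACDFH/- → run E
t=27: L0/L1/L2 = E/ACDFH/- → run E
t=28: L0/L1/L2 = -/ACDFH/- → run A
t=29: L0/L1/L2 = -/ACDFH/- → run A
t=30: L0/L1/L2 = -/ACDFH/- → run A
t=31: L0/L1/L2 = -/ACDFH/- → run A
t=32: L0/L1/L2 = -/CDFH/- → run C
t=33: L0/L1/L2 = -/DFH/- → run D
t=34: L0/L1/L2 = -/DFH/- → run D
t=35: L0/L1/L2 = -/DFH/- → run D
t=36: L0/L1/L2 = -/DFH/- → run D
t=37: L0/L1/L2 = -/FH/- → run F
t=38: L0/L1/L2 = -/FH/- → run F
t=39: L0/L1/L2 = -/FH/- → run F
t=40: L0/L1/L2 = -/FH/- → run F
t=41: L0/L1/L2 = -/H/- → run H
t=42: (idle)
t=43: (idle)
t=44: (idle)
t=45: (idle)
t=46: (idle)

context switches = 13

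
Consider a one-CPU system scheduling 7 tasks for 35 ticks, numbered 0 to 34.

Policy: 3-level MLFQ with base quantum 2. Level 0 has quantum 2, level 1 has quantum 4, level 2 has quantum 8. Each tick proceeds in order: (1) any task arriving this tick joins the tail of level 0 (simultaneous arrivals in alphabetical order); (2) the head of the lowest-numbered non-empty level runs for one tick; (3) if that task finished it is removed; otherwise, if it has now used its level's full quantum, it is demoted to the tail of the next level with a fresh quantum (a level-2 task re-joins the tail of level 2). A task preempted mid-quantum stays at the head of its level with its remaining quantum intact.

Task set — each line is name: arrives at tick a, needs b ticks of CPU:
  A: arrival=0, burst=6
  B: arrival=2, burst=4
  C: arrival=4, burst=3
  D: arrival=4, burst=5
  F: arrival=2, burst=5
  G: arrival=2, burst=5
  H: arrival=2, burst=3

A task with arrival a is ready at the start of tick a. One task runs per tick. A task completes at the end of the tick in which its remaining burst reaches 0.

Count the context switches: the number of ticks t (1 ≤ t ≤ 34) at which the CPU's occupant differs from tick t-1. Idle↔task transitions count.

t=0: L0/L1/L2 = A/-/- → run A
t=1: L0/L1/L2 = A/-/- → run A
t=2: L0/L1/L2 = BFGH/A/- → run B
t=3: L0/L1/L2 = BFGH/A/- → run B
t=4: L0/L1/L2 = FGHCD/AB/- → run F
t=5: L0/L1/L2 = FGHCD/AB/- → run F
t=6: L0/L1/L2 = GHCD/ABF/- → run G
t=7: L0/L1/L2 = GHCD/ABF/- → run G
t=8: L0/L1/L2 = HCD/ABFG/- → run H
t=9: L0/L1/L2 = HCD/ABFG/- → run H
t=10: L0/L1/L2 = CD/ABFGH/- → run C
t=11: L0/L1/L2 = CD/ABFGH/- → run C
t=12: L0/L1/L2 = D/ABFGHC/- → run D
t=13: L0/L1/L2 = D/ABFGHC/- → run D
t=14: L0/L1/L2 = -/ABFGHCD/- → run A
t=15: L0/L1/L2 = -/ABFGHCD/- → run A
t=16: L0/L1/L2 = -/ABFGHCD/- → run A
t=17: L0/L1/L2 = -/ABFGHCD/- → run A
t=18: L0/L1/L2 = -/BFGHCD/- → run B
t=19: L0/L1/L2 = -/BFGHCD/- → run B
t=20: L0/L1/L2 = -/FGHCD/- → run F
t=21: L0/L1/L2 = -/FGHCD/- → run F
t=22: L0/L1/L2 = -/FGHCD/- → run F
t=23: L0/L1/L2 = -/GHCD/- → run G
t=24: L0/L1/L2 = -/GHCD/- → run G
t=25: L0/L1/L2 = -/GHCD/- → run G
t=26: L0/L1/L2 = -/HCD/- → run H
t=27: L0/L1/L2 = -/CD/- → run C
t=28: L0/L1/L2 = -/D/- → run D
t=29: L0/L1/L2 = -/D/- → run D
t=30: L0/L1/L2 = -/D/- → run D
t=31: (idle)
t=32: (idle)
t=33: (idle)
t=34: (idle)

context switches = 14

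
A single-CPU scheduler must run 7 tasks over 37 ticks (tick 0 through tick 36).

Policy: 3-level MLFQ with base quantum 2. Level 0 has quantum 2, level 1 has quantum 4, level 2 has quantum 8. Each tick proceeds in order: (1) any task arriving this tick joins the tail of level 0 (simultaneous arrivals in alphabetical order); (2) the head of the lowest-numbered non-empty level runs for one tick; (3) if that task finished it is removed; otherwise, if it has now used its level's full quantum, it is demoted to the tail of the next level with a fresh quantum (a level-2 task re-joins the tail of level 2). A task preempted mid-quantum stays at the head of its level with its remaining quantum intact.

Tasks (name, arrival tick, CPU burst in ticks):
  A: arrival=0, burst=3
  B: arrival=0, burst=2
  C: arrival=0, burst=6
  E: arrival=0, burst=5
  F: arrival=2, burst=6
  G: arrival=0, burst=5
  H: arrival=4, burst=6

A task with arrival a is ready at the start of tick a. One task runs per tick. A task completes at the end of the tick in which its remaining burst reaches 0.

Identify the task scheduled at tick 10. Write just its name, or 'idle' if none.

t=0: L0/L1/L2 = ABCEG/-/- → run A
t=1: L0/L1/L2 = ABCEG/-/- → run A
t=2: L0/L1/L2 = BCEGF/A/- → run B
t=3: L0/L1/L2 = BCEGF/A/- → run B
t=4: L0/L1/L2 = CEGFH/A/- → run C
t=5: L0/L1/L2 = CEGFH/A/- → run C
t=6: L0/L1/L2 = EGFH/AC/- → run E
t=7: L0/L1/L2 = EGFH/AC/- → run E
t=8: L0/L1/L2 = GFH/ACE/- → run G
t=9: L0/L1/L2 = GFH/ACE/- → run G
t=10: L0/L1/L2 = FH/ACEG/- → run F
t=11: L0/L1/L2 = FH/ACEG/- → run F
t=12: L0/L1/L2 = H/ACEGF/- → run H
t=13: L0/L1/L2 = H/ACEGF/- → run H
t=14: L0/L1/L2 = -/ACEGFH/- → run A
t=15: L0/L1/L2 = -/CEGFH/- → run C
t=16: L0/L1/L2 = -/CEGFH/- → run C
t=17: L0/L1/L2 = -/CEGFH/- → run C
t=18: L0/L1/L2 = -/CEGFH/- → run C
t=19: L0/L1/L2 = -/EGFH/- → run E
t=20: L0/L1/L2 = -/EGFH/- → run E
t=21: L0/L1/L2 = -/EGFH/- → run E
t=22: L0/L1/L2 = -/GFH/- → run G
t=23: L0/L1/L2 = -/GFH/- → run G
t=24: L0/L1/L2 = -/GFH/- → run G
t=25: L0/L1/L2 = -/FH/- → run F
t=26: L0/L1/L2 = -/FH/- → run F
t=27: L0/L1/L2 = -/FH/- → run F
t=28: L0/L1/L2 = -/FH/- → run F
t=29: L0/L1/L2 = -/H/- → run H
t=30: L0/L1/L2 = -/H/- → run H
t=31: L0/L1/L2 = -/H/- → run H
t=32: L0/L1/L2 = -/H/- → run H
t=33: (idle)
t=34: (idle)
t=35: (idle)
t=36: (idle)

running at tick 10 = F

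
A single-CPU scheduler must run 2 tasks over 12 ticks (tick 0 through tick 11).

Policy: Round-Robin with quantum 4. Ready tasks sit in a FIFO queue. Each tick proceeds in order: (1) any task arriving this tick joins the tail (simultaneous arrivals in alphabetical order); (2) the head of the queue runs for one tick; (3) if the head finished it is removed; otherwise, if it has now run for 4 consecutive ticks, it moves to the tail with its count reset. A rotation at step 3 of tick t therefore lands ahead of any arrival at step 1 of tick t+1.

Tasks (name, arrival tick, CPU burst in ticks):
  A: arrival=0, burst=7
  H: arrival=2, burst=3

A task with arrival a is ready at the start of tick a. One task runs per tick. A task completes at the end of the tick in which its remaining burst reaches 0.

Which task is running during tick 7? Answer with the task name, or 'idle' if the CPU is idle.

t=0: queue=[A] q_used=0 → run A
t=1: queue=[A] q_used=1 → run A
t=2: queue=[A,H] q_used=2 → run A
t=3: queue=[A,H] q_used=3 → run A
t=4: queue=[H,A] q_used=0 → run H
t=5: queue=[H,A] q_used=1 → run H
t=6: queue=[H,A] q_used=2 → run H
t=7: queue=[A] q_used=0 → run A
t=8: queue=[A] q_used=1 → run A
t=9: queue=[A] q_used=2 → run A
t=10: (idle)
t=11: (idle)

running at tick 7 = A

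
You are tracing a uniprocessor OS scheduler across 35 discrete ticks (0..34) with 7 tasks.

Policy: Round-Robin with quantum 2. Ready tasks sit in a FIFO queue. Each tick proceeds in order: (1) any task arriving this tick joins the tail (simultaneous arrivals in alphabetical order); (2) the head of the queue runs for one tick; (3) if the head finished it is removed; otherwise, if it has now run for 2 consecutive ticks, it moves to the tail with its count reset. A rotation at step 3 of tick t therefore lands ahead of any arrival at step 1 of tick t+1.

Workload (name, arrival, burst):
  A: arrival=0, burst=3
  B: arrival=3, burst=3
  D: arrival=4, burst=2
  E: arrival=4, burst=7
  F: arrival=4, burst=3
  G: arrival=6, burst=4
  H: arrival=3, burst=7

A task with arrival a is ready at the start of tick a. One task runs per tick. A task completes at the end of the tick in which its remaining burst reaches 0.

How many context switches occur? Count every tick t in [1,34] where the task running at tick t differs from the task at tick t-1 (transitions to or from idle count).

t=0: queue=[A] q_used=0 → run A
t=1: queue=[A] q_used=1 → run A
t=2: queue=[A] q_used=0 → run A
t=3: queue=[B,H] q_used=0 → run B
t=4: queue=[B,H,D,E,F] q_used=1 → run B
t=5: queue=[H,D,E,F,B] q_used=0 → run H
t=6: queue=[H,D,E,F,B,G] q_used=1 → run H
t=7: queue=[D,E,F,B,G,H] q_used=0 → run D
t=8: queue=[D,E,F,B,G,H] q_used=1 → run D
t=9: queue=[E,F,B,G,H] q_used=0 → run E
t=10: queue=[E,F,B,G,H] q_used=1 → run E
t=11: queue=[F,B,G,H,E] q_used=0 → run F
t=12: queue=[F,B,G,H,E] q_used=1 → run F
t=13: queue=[B,G,H,E,F] q_used=0 → run B
t=14: queue=[G,H,E,F] q_used=0 → run G
t=15: queue=[G,H,E,F] q_used=1 → run G
t=16: queue=[H,E,F,G] q_used=0 → run H
t=17: queue=[H,E,F,G] q_used=1 → run H
t=18: queue=[E,F,G,H] q_used=0 → run E
t=19: queue=[E,F,G,H] q_used=1 → run E
t=20: queue=[F,G,H,E] q_used=0 → run F
t=21: queue=[G,H,E] q_used=0 → run G
t=22: queue=[G,H,E] q_used=1 → run G
t=23: queue=[H,E] q_used=0 → run H
t=24: queue=[H,E] q_used=1 → run H
t=25: queue=[E,H] q_used=0 → run E
t=26: queue=[E,H] q_used=1 → run E
t=27: queue=[H,E] q_used=0 → run H
t=28: queue=[E] q_used=0 → run E
t=29: (idle)
t=30: (idle)
t=31: (idle)
t=32: (idle)
t=33: (idle)
t=34: (idle)

context switches = 16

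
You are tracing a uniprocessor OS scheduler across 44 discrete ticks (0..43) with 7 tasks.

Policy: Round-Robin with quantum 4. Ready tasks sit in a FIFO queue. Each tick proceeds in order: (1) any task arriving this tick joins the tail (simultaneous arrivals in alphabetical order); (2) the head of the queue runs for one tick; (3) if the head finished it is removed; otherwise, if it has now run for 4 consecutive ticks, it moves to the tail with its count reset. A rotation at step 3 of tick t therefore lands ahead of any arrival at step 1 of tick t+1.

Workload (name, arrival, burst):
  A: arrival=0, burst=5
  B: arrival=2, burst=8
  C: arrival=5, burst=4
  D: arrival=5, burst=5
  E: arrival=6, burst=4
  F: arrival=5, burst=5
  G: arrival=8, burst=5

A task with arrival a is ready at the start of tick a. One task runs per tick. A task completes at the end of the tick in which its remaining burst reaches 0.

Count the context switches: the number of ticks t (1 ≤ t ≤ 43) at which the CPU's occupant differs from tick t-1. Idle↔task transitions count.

t=0: queue=[A] q_used=0 → run A
t=1: queue=[A] q_used=1 → run A
t=2: queue=[A,B] q_used=2 → run A
t=3: queue=[A,B] q_used=3 → run A
t=4: queue=[B,A] q_used=0 → run B
t=5: queue=[B,A,C,D,F] q_used=1 → run B
t=6: queue=[B,A,C,D,F,E] q_used=2 → run B
t=7: queue=[B,A,C,D,F,E] q_used=3 → run B
t=8: queue=[A,C,D,F,E,B,G] q_used=0 → run A
t=9: queue=[C,D,F,E,B,G] q_used=0 → run C
t=10: queue=[C,D,F,E,B,G] q_used=1 → run C
t=11: queue=[C,D,F,E,B,G] q_used=2 → run C
t=12: queue=[C,D,F,E,B,G] q_used=3 → run C
t=13: queue=[D,F,E,B,G] q_used=0 → run D
t=14: queue=[D,F,E,B,G] q_used=1 → run D
t=15: queue=[D,F,E,B,G] q_used=2 → run D
t=16: queue=[D,F,E,B,G] q_used=3 → run D
t=17: queue=[F,E,B,G,D] q_used=0 → run F
t=18: queue=[F,E,B,G,D] q_used=1 → run F
t=19: queue=[F,E,B,G,D] q_used=2 → run F
t=20: queue=[F,E,B,G,D] q_used=3 → run F
t=21: queue=[E,B,G,D,F] q_used=0 → run E
t=22: queue=[E,B,G,D,F] q_used=1 → run E
t=23: queue=[E,B,G,D,F] q_used=2 → run E
t=24: queue=[E,B,G,D,F] q_used=3 → run E
t=25: queue=[B,G,D,F] q_used=0 → run B
t=26: queue=[B,G,D,F] q_used=1 → run B
t=27: queue=[B,G,D,F] q_used=2 → run B
t=28: queue=[B,G,D,F] q_used=3 → run B
t=29: queue=[G,D,F] q_used=0 → run G
t=30: queue=[G,D,F] q_used=1 → run G
t=31: queue=[G,D,F] q_used=2 → run G
t=32: queue=[G,D,F] q_used=3 → run G
t=33: queue=[D,F,G] q_used=0 → run D
t=34: queue=[F,G] q_used=0 → run F
t=35: queue=[G] q_used=0 → run G
t=36: (idle)
t=37: (idle)
t=38: (idle)
t=39: (idle)
t=40: (idle)
t=41: (idle)
t=42: (idle)
t=43: (idle)

context switches = 12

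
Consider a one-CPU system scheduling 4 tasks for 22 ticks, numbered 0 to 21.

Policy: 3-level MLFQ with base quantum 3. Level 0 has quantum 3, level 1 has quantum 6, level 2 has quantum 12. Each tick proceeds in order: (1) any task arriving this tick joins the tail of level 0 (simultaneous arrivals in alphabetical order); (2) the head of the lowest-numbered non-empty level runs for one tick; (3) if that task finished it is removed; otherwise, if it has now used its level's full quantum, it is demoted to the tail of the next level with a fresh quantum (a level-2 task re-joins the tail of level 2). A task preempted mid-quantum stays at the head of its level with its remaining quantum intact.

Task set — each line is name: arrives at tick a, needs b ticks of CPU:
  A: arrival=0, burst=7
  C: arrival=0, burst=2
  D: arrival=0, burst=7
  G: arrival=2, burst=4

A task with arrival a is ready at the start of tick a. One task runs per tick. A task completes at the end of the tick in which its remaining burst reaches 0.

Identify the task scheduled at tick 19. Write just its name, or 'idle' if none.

running at tick 19 = G

t=0: L0/L1/L2 = ACD/-/- → run A
t=1: L0/L1/L2 = ACD/-/- → run A
t=2: L0/L1/L2 = ACDG/-/- → run A
t=3: L0/L1/L2 = CDG/A/- → run C
t=4: L0/L1/L2 = CDG/A/- → run C
t=5: L0/L1/L2 = DG/A/- → run D
t=6: L0/L1/L2 = DG/A/- → run D
t=7: L0/L1/L2 = DG/A/- → run D
t=8: L0/L1/L2 = G/AD/- → run G
t=9: L0/L1/L2 = G/AD/- → run G
t=10: L0/L1/L2 = G/AD/- → run G
t=11: L0/L1/L2 = -/ADG/- → run A
t=12: L0/L1/L2 = -/ADG/- → run A
t=13: L0/L1/L2 = -/ADG/- → run A
t=14: L0/L1/L2 = -/ADG/- → run A
t=15: L0/L1/L2 = -/DG/- → run D
t=16: L0/L1/L2 = -/DG/- → run D
t=17: L0/L1/L2 = -/DG/- → run D
t=18: L0/L1/L2 = -/DG/- → run D
t=19: L0/L1/L2 = -/G/- → run G
t=20: (idle)
t=21: (idle)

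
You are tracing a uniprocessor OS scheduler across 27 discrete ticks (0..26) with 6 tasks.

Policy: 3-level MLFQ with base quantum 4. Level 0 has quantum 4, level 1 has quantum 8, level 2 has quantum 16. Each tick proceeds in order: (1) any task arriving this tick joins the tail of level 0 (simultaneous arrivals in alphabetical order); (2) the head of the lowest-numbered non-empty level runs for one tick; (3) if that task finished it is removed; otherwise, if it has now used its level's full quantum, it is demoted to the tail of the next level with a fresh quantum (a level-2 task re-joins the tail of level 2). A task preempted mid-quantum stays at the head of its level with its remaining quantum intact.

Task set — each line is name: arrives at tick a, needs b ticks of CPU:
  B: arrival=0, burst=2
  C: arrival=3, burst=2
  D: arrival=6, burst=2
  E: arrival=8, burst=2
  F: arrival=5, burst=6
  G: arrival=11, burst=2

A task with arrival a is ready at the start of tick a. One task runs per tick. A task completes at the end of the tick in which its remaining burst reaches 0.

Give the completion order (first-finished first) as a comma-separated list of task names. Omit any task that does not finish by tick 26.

completion order = B, C, D, E, G, F

t=0: L0/L1/L2 = B/-/- → run B
t=1: L0/L1/L2 = B/-/- → run B
t=2: (idle)
t=3: L0/L1/L2 = C/-/- → run C
t=4: L0/L1/L2 = C/-/- → run C
t=5: L0/L1/L2 = F/-/- → run F
t=6: L0/L1/L2 = FD/-/- → run F
t=7: L0/L1/L2 = FD/-/- → run F
t=8: L0/L1/L2 = FDE/-/- → run F
t=9: L0/L1/L2 = DE/F/- → run D
t=10: L0/L1/L2 = DE/F/- → run D
t=11: L0/L1/L2 = EG/F/- → run E
t=12: L0/L1/L2 = EG/F/- → run E
t=13: L0/L1/L2 = G/F/- → run G
t=14: L0/L1/L2 = G/F/- → run G
t=15: L0/L1/L2 = -/F/- → run F
t=16: L0/L1/L2 = -/F/- → run F
t=17: (idle)
t=18: (idle)
t=19: (idle)
t=20: (idle)
t=21: (idle)
t=22: (idle)
t=23: (idle)
t=24: (idle)
t=25: (idle)
t=26: (idle)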